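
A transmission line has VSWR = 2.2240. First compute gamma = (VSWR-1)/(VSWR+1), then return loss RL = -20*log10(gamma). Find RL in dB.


gamma = (2.2240 - 1) / (2.2240 + 1) = 0.3796526
RL = -20 * log10(0.3796526) = 8.412 dB

8.412 dB


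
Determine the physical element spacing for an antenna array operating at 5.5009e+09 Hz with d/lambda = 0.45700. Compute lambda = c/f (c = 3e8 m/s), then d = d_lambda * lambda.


lambda = c / f = 3.0000e+08 / 5.5009e+09 = 0.05453653 m
d = 0.45700 * 0.05453653 = 0.02492 m

0.02492 m


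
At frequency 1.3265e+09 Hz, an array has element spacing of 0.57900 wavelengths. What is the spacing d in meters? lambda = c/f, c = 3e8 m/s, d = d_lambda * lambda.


lambda = c / f = 3.0000e+08 / 1.3265e+09 = 0.2261591 m
d = 0.57900 * 0.2261591 = 0.1309 m

0.1309 m


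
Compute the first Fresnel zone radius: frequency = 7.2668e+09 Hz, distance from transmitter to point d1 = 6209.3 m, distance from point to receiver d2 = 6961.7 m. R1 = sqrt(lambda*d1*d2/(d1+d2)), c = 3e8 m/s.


lambda = c / f = 3.0000e+08 / 7.2668e+09 = 0.04128365 m
R1 = sqrt(0.04128365 * 6209.3 * 6961.7 / (6209.3 + 6961.7)) = 11.64 m

11.64 m


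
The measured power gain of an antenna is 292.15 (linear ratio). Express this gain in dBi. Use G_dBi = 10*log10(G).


G_dBi = 10 * log10(292.15) = 24.66 dBi

24.66 dBi


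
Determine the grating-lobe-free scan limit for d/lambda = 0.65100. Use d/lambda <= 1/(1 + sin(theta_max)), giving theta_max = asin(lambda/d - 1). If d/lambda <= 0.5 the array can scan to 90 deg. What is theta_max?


lambda/d - 1 = 1/0.65100 - 1 = 0.5360983
theta_max = asin(0.5360983) = 32.42 deg

32.42 deg


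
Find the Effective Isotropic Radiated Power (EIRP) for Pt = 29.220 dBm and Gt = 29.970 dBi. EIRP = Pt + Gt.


EIRP = Pt + Gt = 29.220 + 29.970 = 59.19 dBm

59.19 dBm


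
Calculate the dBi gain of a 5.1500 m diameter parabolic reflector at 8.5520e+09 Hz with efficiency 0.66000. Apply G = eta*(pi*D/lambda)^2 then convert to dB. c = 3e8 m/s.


lambda = c / f = 3.0000e+08 / 8.5520e+09 = 0.03507951 m
G_linear = 0.66000 * (pi * 5.1500 / 0.03507951)^2 = 140394.8
G_dBi = 10 * log10(140394.8) = 51.47 dBi

51.47 dBi


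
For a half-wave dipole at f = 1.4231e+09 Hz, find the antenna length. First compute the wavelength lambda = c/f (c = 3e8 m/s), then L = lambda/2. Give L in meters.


lambda = c / f = 3.0000e+08 / 1.4231e+09 = 0.2108074 m
L = lambda / 2 = 0.2108074 / 2 = 0.1054 m

0.1054 m


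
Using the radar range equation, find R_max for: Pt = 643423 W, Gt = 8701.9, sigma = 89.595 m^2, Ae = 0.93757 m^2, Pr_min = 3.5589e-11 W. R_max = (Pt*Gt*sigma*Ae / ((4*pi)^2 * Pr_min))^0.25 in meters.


R^4 = 643423*8701.9*89.595*0.93757 / ((4*pi)^2 * 3.5589e-11) = 8.368789e+19
R_max = 8.368789e+19^0.25 = 95646 m

95646 m


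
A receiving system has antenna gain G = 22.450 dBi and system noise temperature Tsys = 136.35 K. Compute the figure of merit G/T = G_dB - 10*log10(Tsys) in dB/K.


G/T = 22.450 - 10*log10(136.35) = 22.450 - 21.34655 = 1.103 dB/K

1.103 dB/K


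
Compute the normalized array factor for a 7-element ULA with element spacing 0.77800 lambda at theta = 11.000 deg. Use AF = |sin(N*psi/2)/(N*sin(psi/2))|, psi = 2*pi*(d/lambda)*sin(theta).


psi = 2*pi*0.77800*sin(11.000 deg) = 0.9327351 rad
AF = |sin(7*0.9327351/2) / (7*sin(0.9327351/2))| = 0.03897

0.03897


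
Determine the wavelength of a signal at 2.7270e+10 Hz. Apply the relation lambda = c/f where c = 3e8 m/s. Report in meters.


lambda = c / f = 3.0000e+08 / 2.7270e+10 = 0.01100 m

0.01100 m


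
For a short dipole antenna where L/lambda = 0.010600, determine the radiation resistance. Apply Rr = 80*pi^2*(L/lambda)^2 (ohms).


Rr = 80 * pi^2 * (0.010600)^2 = 80 * 9.869604 * 1.123600e-04 = 0.08872 ohm

0.08872 ohm


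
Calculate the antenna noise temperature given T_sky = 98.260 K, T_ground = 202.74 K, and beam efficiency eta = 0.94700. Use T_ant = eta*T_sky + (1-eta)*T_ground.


T_ant = 0.94700 * 98.260 + (1 - 0.94700) * 202.74 = 103.8 K

103.8 K


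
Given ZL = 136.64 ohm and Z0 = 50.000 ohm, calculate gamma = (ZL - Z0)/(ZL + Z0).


gamma = (136.64 - 50.000) / (136.64 + 50.000) = 0.4642

0.4642


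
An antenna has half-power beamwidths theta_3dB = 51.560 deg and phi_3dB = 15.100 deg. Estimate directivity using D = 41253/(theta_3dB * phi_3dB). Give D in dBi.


D_linear = 41253 / (51.560 * 15.100) = 52.98655
D_dBi = 10 * log10(52.98655) = 17.24 dBi

17.24 dBi


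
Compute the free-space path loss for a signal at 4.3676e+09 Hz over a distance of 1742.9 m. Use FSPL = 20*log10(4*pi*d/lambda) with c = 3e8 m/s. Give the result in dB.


lambda = c / f = 3.0000e+08 / 4.3676e+09 = 0.06868761 m
FSPL = 20 * log10(4*pi*1742.9/0.06868761) = 110.1 dB

110.1 dB


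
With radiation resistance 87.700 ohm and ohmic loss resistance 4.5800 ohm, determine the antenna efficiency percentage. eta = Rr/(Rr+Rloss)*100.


eta = 87.700 / (87.700 + 4.5800) * 100 = 95.04%

95.04%


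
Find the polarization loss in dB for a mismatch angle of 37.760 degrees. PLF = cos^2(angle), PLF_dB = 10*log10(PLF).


PLF_linear = cos^2(37.760 deg) = 0.6250210
PLF_dB = 10 * log10(0.6250210) = -2.041 dB

-2.041 dB


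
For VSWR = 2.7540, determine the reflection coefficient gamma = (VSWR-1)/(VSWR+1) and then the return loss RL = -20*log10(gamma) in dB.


gamma = (2.7540 - 1) / (2.7540 + 1) = 0.4672349
RL = -20 * log10(0.4672349) = 6.609 dB

6.609 dB


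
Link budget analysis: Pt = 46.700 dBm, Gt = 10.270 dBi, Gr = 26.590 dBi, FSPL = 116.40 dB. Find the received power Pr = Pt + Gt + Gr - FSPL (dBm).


Pr = 46.700 + 10.270 + 26.590 - 116.40 = -32.84 dBm

-32.84 dBm


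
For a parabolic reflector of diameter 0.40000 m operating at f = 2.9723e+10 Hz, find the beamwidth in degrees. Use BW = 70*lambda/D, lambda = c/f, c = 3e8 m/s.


lambda = c / f = 3.0000e+08 / 2.9723e+10 = 0.01009319 m
BW = 70 * 0.01009319 / 0.40000 = 1.766 deg

1.766 deg


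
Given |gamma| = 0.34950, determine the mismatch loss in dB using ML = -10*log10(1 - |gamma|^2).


ML = -10 * log10(1 - 0.34950^2) = -10 * log10(0.87784975) = 0.5658 dB

0.5658 dB


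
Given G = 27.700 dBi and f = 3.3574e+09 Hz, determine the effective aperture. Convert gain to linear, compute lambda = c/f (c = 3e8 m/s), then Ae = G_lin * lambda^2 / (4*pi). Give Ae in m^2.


lambda = c / f = 3.0000e+08 / 3.3574e+09 = 0.08935486 m
G_linear = 10^(27.700/10) = 588.8437
Ae = G_linear * lambda^2 / (4*pi) = 588.8437 * 0.08935486^2 / (4*pi) = 0.3741 m^2

0.3741 m^2


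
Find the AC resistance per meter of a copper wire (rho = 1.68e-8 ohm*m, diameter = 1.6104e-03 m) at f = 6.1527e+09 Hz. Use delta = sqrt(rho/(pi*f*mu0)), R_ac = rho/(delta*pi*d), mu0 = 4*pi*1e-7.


delta = sqrt(1.68e-8 / (pi * 6.1527e+09 * 4*pi*1e-7)) = 8.316525e-07 m
R_ac = 1.68e-8 / (8.316525e-07 * pi * 1.6104e-03) = 3.993 ohm/m

3.993 ohm/m


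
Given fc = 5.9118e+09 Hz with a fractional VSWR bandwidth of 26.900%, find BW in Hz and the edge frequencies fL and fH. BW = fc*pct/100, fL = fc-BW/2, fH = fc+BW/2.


BW = 5.9118e+09 * 26.900/100 = 1.590274e+09 Hz
fL = 5.9118e+09 - 1.590274e+09/2 = 5.117e+09 Hz
fH = 5.9118e+09 + 1.590274e+09/2 = 6.707e+09 Hz

BW=1.590e+09 Hz, fL=5.117e+09 Hz, fH=6.707e+09 Hz


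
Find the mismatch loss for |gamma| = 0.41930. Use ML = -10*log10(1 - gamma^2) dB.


ML = -10 * log10(1 - 0.41930^2) = -10 * log10(0.82418751) = 0.8397 dB

0.8397 dB


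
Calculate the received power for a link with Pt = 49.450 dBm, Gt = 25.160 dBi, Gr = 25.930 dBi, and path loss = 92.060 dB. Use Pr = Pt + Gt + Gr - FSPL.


Pr = 49.450 + 25.160 + 25.930 - 92.060 = 8.48 dBm

8.48 dBm


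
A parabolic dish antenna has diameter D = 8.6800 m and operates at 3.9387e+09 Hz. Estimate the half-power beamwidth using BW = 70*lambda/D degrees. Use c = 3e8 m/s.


lambda = c / f = 3.0000e+08 / 3.9387e+09 = 0.07616726 m
BW = 70 * 0.07616726 / 8.6800 = 0.6143 deg

0.6143 deg


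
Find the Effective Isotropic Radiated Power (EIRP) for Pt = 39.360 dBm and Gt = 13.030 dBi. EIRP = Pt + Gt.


EIRP = Pt + Gt = 39.360 + 13.030 = 52.39 dBm

52.39 dBm


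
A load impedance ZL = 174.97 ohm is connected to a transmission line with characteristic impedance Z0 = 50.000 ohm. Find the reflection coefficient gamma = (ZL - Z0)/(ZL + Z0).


gamma = (174.97 - 50.000) / (174.97 + 50.000) = 0.5555

0.5555


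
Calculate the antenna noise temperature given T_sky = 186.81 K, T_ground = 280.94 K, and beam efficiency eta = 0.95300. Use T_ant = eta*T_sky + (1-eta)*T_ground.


T_ant = 0.95300 * 186.81 + (1 - 0.95300) * 280.94 = 191.2 K

191.2 K


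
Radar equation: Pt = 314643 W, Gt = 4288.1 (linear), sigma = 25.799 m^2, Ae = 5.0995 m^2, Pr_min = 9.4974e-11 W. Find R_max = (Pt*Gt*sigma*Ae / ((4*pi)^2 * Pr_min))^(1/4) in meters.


R^4 = 314643*4288.1*25.799*5.0995 / ((4*pi)^2 * 9.4974e-11) = 1.183556e+19
R_max = 1.183556e+19^0.25 = 58654 m

58654 m


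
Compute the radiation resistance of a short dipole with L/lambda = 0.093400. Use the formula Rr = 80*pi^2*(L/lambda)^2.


Rr = 80 * pi^2 * (0.093400)^2 = 80 * 9.869604 * 8.723560e-03 = 6.888 ohm

6.888 ohm


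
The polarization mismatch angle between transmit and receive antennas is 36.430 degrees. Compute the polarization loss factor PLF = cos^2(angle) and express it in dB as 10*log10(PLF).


PLF_linear = cos^2(36.430 deg) = 0.6473538
PLF_dB = 10 * log10(0.6473538) = -1.889 dB

-1.889 dB


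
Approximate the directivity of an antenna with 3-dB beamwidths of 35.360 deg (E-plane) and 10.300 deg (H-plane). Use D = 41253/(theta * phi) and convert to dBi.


D_linear = 41253 / (35.360 * 10.300) = 113.2677
D_dBi = 10 * log10(113.2677) = 20.54 dBi

20.54 dBi


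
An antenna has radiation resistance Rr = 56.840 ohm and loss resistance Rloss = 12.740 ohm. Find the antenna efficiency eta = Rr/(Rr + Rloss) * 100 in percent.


eta = 56.840 / (56.840 + 12.740) * 100 = 81.69%

81.69%


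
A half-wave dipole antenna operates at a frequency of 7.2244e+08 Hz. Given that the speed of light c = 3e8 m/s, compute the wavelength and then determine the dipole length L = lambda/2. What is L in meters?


lambda = c / f = 3.0000e+08 / 7.2244e+08 = 0.4152594 m
L = lambda / 2 = 0.4152594 / 2 = 0.2076 m

0.2076 m


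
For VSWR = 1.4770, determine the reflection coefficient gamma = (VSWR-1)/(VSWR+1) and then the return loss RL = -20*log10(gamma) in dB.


gamma = (1.4770 - 1) / (1.4770 + 1) = 0.1925717
RL = -20 * log10(0.1925717) = 14.31 dB

14.31 dB


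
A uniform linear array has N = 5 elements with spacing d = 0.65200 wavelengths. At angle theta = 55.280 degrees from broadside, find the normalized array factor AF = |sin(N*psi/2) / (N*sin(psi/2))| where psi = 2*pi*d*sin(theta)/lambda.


psi = 2*pi*0.65200*sin(55.280 deg) = 3.367211 rad
AF = |sin(5*3.367211/2) / (5*sin(3.367211/2))| = 0.1701

0.1701


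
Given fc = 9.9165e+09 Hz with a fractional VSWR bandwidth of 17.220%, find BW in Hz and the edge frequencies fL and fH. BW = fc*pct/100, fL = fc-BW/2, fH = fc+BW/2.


BW = 9.9165e+09 * 17.220/100 = 1.707621e+09 Hz
fL = 9.9165e+09 - 1.707621e+09/2 = 9.063e+09 Hz
fH = 9.9165e+09 + 1.707621e+09/2 = 1.077e+10 Hz

BW=1.708e+09 Hz, fL=9.063e+09 Hz, fH=1.077e+10 Hz


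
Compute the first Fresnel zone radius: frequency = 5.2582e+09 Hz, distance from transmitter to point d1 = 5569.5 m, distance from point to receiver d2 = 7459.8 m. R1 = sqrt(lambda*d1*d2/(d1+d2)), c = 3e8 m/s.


lambda = c / f = 3.0000e+08 / 5.2582e+09 = 0.05705374 m
R1 = sqrt(0.05705374 * 5569.5 * 7459.8 / (5569.5 + 7459.8)) = 13.49 m

13.49 m


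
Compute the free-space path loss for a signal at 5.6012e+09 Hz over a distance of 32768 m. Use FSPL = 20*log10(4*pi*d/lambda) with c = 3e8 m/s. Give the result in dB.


lambda = c / f = 3.0000e+08 / 5.6012e+09 = 0.05355995 m
FSPL = 20 * log10(4*pi*32768/0.05355995) = 137.7 dB

137.7 dB


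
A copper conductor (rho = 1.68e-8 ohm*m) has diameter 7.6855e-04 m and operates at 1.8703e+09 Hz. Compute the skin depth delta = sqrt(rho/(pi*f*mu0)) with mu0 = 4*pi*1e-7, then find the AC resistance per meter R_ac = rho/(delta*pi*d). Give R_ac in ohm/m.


delta = sqrt(1.68e-8 / (pi * 1.8703e+09 * 4*pi*1e-7)) = 1.508409e-06 m
R_ac = 1.68e-8 / (1.508409e-06 * pi * 7.6855e-04) = 4.613 ohm/m

4.613 ohm/m


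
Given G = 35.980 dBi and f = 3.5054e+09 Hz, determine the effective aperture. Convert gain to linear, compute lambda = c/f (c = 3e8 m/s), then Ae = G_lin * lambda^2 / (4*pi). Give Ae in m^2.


lambda = c / f = 3.0000e+08 / 3.5054e+09 = 0.08558224 m
G_linear = 10^(35.980/10) = 3962.780
Ae = G_linear * lambda^2 / (4*pi) = 3962.780 * 0.08558224^2 / (4*pi) = 2.310 m^2

2.310 m^2


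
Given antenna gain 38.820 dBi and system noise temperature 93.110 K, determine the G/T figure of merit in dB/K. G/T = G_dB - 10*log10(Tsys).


G/T = 38.820 - 10*log10(93.110) = 38.820 - 19.68996 = 19.13 dB/K

19.13 dB/K


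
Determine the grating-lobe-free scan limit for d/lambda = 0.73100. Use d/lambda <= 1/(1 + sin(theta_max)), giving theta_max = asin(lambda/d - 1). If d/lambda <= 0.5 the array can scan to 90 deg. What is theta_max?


lambda/d - 1 = 1/0.73100 - 1 = 0.3679891
theta_max = asin(0.3679891) = 21.59 deg

21.59 deg


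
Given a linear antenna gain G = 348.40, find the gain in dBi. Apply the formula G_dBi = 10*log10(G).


G_dBi = 10 * log10(348.40) = 25.42 dBi

25.42 dBi


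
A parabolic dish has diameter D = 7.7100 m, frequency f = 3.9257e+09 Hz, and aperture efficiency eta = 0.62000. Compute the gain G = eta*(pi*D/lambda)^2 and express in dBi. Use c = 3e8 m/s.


lambda = c / f = 3.0000e+08 / 3.9257e+09 = 0.07641949 m
G_linear = 0.62000 * (pi * 7.7100 / 0.07641949)^2 = 62286.21
G_dBi = 10 * log10(62286.21) = 47.94 dBi

47.94 dBi


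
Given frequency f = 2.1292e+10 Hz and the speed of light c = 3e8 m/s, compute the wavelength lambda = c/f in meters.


lambda = c / f = 3.0000e+08 / 2.1292e+10 = 0.01409 m

0.01409 m


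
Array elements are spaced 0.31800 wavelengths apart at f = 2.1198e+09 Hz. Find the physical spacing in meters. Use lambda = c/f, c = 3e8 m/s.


lambda = c / f = 3.0000e+08 / 2.1198e+09 = 0.1415228 m
d = 0.31800 * 0.1415228 = 0.04500 m

0.04500 m


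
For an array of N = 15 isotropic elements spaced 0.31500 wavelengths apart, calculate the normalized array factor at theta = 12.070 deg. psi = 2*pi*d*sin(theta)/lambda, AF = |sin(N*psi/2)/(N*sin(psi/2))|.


psi = 2*pi*0.31500*sin(12.070 deg) = 0.4138644 rad
AF = |sin(15*0.4138644/2) / (15*sin(0.4138644/2))| = 0.01220

0.01220


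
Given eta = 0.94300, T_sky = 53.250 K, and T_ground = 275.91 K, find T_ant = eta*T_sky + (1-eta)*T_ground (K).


T_ant = 0.94300 * 53.250 + (1 - 0.94300) * 275.91 = 65.94 K

65.94 K


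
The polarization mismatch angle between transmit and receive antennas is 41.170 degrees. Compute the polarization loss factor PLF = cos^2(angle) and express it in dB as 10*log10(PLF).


PLF_linear = cos^2(41.170 deg) = 0.5666472
PLF_dB = 10 * log10(0.5666472) = -2.467 dB

-2.467 dB


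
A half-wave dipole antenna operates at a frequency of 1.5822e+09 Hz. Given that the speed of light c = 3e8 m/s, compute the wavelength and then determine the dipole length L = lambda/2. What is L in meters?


lambda = c / f = 3.0000e+08 / 1.5822e+09 = 0.1896094 m
L = lambda / 2 = 0.1896094 / 2 = 0.09480 m

0.09480 m


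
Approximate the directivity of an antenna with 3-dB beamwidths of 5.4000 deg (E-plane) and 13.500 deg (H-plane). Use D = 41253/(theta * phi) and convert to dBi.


D_linear = 41253 / (5.4000 * 13.500) = 565.8848
D_dBi = 10 * log10(565.8848) = 27.53 dBi

27.53 dBi


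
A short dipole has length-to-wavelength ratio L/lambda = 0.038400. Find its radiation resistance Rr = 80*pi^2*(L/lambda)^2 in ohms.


Rr = 80 * pi^2 * (0.038400)^2 = 80 * 9.869604 * 1.474560e-03 = 1.164 ohm

1.164 ohm


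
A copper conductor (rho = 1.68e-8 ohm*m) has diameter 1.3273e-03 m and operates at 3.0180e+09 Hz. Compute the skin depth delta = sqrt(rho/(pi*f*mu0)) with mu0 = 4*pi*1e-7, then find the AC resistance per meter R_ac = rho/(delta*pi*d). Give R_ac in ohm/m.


delta = sqrt(1.68e-8 / (pi * 3.0180e+09 * 4*pi*1e-7)) = 1.187450e-06 m
R_ac = 1.68e-8 / (1.187450e-06 * pi * 1.3273e-03) = 3.393 ohm/m

3.393 ohm/m


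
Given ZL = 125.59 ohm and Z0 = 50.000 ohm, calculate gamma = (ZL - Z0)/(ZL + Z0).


gamma = (125.59 - 50.000) / (125.59 + 50.000) = 0.4305

0.4305


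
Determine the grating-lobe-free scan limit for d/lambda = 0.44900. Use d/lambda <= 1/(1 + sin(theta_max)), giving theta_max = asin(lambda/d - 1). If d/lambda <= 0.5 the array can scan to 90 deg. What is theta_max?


lambda/d - 1 = 1/0.44900 - 1 = 1.227171 >= 1
d/lambda <= 0.5, so the array can scan to endfire without grating lobes: theta_max = 90 deg

90 deg


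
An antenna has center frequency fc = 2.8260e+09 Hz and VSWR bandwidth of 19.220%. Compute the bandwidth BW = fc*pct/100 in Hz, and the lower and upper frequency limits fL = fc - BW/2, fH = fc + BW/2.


BW = 2.8260e+09 * 19.220/100 = 5.431572e+08 Hz
fL = 2.8260e+09 - 5.431572e+08/2 = 2.554e+09 Hz
fH = 2.8260e+09 + 5.431572e+08/2 = 3.098e+09 Hz

BW=5.432e+08 Hz, fL=2.554e+09 Hz, fH=3.098e+09 Hz


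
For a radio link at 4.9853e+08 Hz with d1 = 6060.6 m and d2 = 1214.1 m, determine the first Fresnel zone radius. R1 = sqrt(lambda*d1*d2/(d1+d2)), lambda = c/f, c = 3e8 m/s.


lambda = c / f = 3.0000e+08 / 4.9853e+08 = 0.6017692 m
R1 = sqrt(0.6017692 * 6060.6 * 1214.1 / (6060.6 + 1214.1)) = 24.67 m

24.67 m


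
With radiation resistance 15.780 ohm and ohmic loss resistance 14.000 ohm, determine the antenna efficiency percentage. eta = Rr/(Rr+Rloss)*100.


eta = 15.780 / (15.780 + 14.000) * 100 = 52.99%

52.99%


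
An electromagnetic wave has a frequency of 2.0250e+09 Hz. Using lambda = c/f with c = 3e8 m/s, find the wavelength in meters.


lambda = c / f = 3.0000e+08 / 2.0250e+09 = 0.1481 m

0.1481 m


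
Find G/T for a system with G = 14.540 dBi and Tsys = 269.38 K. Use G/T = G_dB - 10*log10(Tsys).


G/T = 14.540 - 10*log10(269.38) = 14.540 - 24.30365 = -9.764 dB/K

-9.764 dB/K


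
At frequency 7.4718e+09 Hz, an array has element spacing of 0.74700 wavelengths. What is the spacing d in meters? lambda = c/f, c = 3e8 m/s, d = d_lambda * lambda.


lambda = c / f = 3.0000e+08 / 7.4718e+09 = 0.04015097 m
d = 0.74700 * 0.04015097 = 0.02999 m

0.02999 m


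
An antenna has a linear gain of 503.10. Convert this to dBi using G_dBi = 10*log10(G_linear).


G_dBi = 10 * log10(503.10) = 27.02 dBi

27.02 dBi


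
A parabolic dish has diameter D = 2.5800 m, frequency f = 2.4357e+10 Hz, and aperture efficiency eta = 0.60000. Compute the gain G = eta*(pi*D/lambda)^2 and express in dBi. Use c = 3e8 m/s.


lambda = c / f = 3.0000e+08 / 2.4357e+10 = 0.01231679 m
G_linear = 0.60000 * (pi * 2.5800 / 0.01231679)^2 = 259833.6
G_dBi = 10 * log10(259833.6) = 54.15 dBi

54.15 dBi


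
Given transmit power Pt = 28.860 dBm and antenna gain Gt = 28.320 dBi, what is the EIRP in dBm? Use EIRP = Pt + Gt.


EIRP = Pt + Gt = 28.860 + 28.320 = 57.18 dBm

57.18 dBm


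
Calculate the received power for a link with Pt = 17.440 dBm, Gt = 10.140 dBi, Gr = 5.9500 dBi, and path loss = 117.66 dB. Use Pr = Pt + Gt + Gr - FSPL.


Pr = 17.440 + 10.140 + 5.9500 - 117.66 = -84.13 dBm

-84.13 dBm


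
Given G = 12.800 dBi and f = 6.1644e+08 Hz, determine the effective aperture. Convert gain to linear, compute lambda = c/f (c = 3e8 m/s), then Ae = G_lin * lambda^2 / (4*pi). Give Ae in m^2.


lambda = c / f = 3.0000e+08 / 6.1644e+08 = 0.4866654 m
G_linear = 10^(12.800/10) = 19.05461
Ae = G_linear * lambda^2 / (4*pi) = 19.05461 * 0.4866654^2 / (4*pi) = 0.3591 m^2

0.3591 m^2


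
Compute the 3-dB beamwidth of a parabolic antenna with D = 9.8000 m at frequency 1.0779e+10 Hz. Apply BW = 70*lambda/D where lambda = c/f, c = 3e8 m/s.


lambda = c / f = 3.0000e+08 / 1.0779e+10 = 0.02783190 m
BW = 70 * 0.02783190 / 9.8000 = 0.1988 deg

0.1988 deg


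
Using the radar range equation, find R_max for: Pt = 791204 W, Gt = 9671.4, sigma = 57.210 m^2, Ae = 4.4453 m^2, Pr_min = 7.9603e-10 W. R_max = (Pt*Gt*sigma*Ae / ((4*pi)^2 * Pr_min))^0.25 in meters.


R^4 = 791204*9671.4*57.210*4.4453 / ((4*pi)^2 * 7.9603e-10) = 1.548110e+19
R_max = 1.548110e+19^0.25 = 62726 m

62726 m


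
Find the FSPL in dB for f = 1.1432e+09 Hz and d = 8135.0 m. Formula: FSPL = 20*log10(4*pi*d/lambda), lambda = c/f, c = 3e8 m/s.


lambda = c / f = 3.0000e+08 / 1.1432e+09 = 0.2624213 m
FSPL = 20 * log10(4*pi*8135.0/0.2624213) = 111.8 dB

111.8 dB


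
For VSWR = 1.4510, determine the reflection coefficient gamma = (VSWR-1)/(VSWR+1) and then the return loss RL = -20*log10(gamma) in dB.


gamma = (1.4510 - 1) / (1.4510 + 1) = 0.1840065
RL = -20 * log10(0.1840065) = 14.70 dB

14.70 dB


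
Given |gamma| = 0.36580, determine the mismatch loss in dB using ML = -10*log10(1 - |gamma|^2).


ML = -10 * log10(1 - 0.36580^2) = -10 * log10(0.86619036) = 0.6239 dB

0.6239 dB


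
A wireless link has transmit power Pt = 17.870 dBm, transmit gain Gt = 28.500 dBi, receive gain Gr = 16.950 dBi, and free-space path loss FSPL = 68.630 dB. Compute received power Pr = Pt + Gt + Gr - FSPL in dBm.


Pr = 17.870 + 28.500 + 16.950 - 68.630 = -5.31 dBm

-5.31 dBm


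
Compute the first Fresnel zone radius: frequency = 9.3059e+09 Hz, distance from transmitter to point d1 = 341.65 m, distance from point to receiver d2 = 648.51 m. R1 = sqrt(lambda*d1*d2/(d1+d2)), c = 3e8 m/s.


lambda = c / f = 3.0000e+08 / 9.3059e+09 = 0.03223761 m
R1 = sqrt(0.03223761 * 341.65 * 648.51 / (341.65 + 648.51)) = 2.686 m

2.686 m


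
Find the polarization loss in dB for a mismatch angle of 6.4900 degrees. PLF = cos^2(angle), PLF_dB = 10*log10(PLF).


PLF_linear = cos^2(6.4900 deg) = 0.9872243
PLF_dB = 10 * log10(0.9872243) = -0.05584 dB

-0.05584 dB


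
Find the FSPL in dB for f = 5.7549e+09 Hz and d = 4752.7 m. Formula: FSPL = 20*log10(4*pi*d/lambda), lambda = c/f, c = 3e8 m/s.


lambda = c / f = 3.0000e+08 / 5.7549e+09 = 0.05212949 m
FSPL = 20 * log10(4*pi*4752.7/0.05212949) = 121.2 dB

121.2 dB


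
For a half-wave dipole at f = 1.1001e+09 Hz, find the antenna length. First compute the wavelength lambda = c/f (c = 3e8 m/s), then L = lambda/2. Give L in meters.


lambda = c / f = 3.0000e+08 / 1.1001e+09 = 0.2727025 m
L = lambda / 2 = 0.2727025 / 2 = 0.1364 m

0.1364 m


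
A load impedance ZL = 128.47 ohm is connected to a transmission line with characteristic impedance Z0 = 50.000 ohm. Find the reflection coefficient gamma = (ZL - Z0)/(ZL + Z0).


gamma = (128.47 - 50.000) / (128.47 + 50.000) = 0.4397

0.4397


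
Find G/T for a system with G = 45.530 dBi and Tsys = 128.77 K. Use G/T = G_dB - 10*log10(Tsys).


G/T = 45.530 - 10*log10(128.77) = 45.530 - 21.09815 = 24.43 dB/K

24.43 dB/K


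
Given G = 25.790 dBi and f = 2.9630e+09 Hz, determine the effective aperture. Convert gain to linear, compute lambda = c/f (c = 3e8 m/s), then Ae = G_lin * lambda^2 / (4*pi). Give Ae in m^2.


lambda = c / f = 3.0000e+08 / 2.9630e+09 = 0.1012487 m
G_linear = 10^(25.790/10) = 379.3150
Ae = G_linear * lambda^2 / (4*pi) = 379.3150 * 0.1012487^2 / (4*pi) = 0.3094 m^2

0.3094 m^2


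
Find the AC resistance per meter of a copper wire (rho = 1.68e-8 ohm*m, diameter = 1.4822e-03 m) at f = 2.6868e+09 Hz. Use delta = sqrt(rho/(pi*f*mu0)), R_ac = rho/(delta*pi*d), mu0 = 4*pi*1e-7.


delta = sqrt(1.68e-8 / (pi * 2.6868e+09 * 4*pi*1e-7)) = 1.258511e-06 m
R_ac = 1.68e-8 / (1.258511e-06 * pi * 1.4822e-03) = 2.867 ohm/m

2.867 ohm/m


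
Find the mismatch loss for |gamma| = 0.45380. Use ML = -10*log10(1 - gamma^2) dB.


ML = -10 * log10(1 - 0.45380^2) = -10 * log10(0.79406556) = 1.001 dB

1.001 dB


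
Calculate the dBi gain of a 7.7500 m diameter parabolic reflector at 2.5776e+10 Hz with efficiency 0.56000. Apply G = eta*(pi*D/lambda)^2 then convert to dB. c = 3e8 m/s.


lambda = c / f = 3.0000e+08 / 2.5776e+10 = 0.01163873 m
G_linear = 0.56000 * (pi * 7.7500 / 0.01163873)^2 = 2.450643e+06
G_dBi = 10 * log10(2.450643e+06) = 63.89 dBi

63.89 dBi


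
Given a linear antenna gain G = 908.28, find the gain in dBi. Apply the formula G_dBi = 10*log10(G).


G_dBi = 10 * log10(908.28) = 29.58 dBi

29.58 dBi


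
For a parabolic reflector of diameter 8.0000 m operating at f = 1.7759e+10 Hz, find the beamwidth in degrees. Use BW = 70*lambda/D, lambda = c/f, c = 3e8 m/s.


lambda = c / f = 3.0000e+08 / 1.7759e+10 = 0.01689284 m
BW = 70 * 0.01689284 / 8.0000 = 0.1478 deg

0.1478 deg


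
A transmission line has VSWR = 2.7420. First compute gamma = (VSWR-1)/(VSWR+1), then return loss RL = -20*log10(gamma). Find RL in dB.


gamma = (2.7420 - 1) / (2.7420 + 1) = 0.4655265
RL = -20 * log10(0.4655265) = 6.641 dB

6.641 dB


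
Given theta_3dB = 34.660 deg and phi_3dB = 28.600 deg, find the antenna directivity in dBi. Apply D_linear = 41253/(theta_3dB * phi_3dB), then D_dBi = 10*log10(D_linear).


D_linear = 41253 / (34.660 * 28.600) = 41.61606
D_dBi = 10 * log10(41.61606) = 16.19 dBi

16.19 dBi


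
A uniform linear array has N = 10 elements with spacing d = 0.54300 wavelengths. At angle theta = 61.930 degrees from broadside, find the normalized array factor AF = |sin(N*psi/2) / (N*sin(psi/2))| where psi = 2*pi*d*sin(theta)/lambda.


psi = 2*pi*0.54300*sin(61.930 deg) = 3.010455 rad
AF = |sin(10*3.010455/2) / (10*sin(3.010455/2))| = 0.06110

0.06110


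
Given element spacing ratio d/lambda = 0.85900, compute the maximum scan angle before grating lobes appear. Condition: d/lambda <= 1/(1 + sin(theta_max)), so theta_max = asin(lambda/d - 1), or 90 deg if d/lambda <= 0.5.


lambda/d - 1 = 1/0.85900 - 1 = 0.1641444
theta_max = asin(0.1641444) = 9.448 deg

9.448 deg


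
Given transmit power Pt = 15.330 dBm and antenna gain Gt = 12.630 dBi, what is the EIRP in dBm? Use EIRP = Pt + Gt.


EIRP = Pt + Gt = 15.330 + 12.630 = 27.96 dBm

27.96 dBm


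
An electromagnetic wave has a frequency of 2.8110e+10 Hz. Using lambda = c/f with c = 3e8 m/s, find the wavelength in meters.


lambda = c / f = 3.0000e+08 / 2.8110e+10 = 0.01067 m

0.01067 m


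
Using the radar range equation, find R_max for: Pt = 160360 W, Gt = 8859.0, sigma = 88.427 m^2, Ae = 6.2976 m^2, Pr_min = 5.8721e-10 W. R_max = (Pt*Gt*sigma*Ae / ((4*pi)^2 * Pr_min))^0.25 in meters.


R^4 = 160360*8859.0*88.427*6.2976 / ((4*pi)^2 * 5.8721e-10) = 8.531542e+18
R_max = 8.531542e+18^0.25 = 54045 m

54045 m


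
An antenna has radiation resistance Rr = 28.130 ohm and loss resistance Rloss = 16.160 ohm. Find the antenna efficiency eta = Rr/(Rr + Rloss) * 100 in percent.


eta = 28.130 / (28.130 + 16.160) * 100 = 63.51%

63.51%


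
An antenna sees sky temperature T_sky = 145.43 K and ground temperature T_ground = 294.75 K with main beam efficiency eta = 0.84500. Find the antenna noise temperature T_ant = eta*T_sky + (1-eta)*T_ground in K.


T_ant = 0.84500 * 145.43 + (1 - 0.84500) * 294.75 = 168.6 K

168.6 K


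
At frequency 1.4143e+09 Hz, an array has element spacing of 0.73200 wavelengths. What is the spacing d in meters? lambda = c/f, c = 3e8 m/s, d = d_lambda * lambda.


lambda = c / f = 3.0000e+08 / 1.4143e+09 = 0.2121191 m
d = 0.73200 * 0.2121191 = 0.1553 m

0.1553 m


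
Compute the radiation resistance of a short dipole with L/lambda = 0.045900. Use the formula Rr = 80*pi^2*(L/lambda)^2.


Rr = 80 * pi^2 * (0.045900)^2 = 80 * 9.869604 * 2.106810e-03 = 1.663 ohm

1.663 ohm


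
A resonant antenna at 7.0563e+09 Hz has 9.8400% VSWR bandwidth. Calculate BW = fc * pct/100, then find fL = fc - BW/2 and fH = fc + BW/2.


BW = 7.0563e+09 * 9.8400/100 = 6.943399e+08 Hz
fL = 7.0563e+09 - 6.943399e+08/2 = 6.709e+09 Hz
fH = 7.0563e+09 + 6.943399e+08/2 = 7.403e+09 Hz

BW=6.943e+08 Hz, fL=6.709e+09 Hz, fH=7.403e+09 Hz


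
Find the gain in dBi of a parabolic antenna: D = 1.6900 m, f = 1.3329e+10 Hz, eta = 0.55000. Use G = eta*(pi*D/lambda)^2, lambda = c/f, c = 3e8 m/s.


lambda = c / f = 3.0000e+08 / 1.3329e+10 = 0.02250731 m
G_linear = 0.55000 * (pi * 1.6900 / 0.02250731)^2 = 30604.74
G_dBi = 10 * log10(30604.74) = 44.86 dBi

44.86 dBi


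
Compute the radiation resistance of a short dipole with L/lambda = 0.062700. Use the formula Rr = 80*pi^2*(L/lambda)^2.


Rr = 80 * pi^2 * (0.062700)^2 = 80 * 9.869604 * 3.931290e-03 = 3.104 ohm

3.104 ohm


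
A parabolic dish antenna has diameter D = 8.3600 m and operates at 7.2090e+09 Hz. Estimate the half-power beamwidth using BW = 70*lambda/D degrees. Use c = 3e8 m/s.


lambda = c / f = 3.0000e+08 / 7.2090e+09 = 0.04161465 m
BW = 70 * 0.04161465 / 8.3600 = 0.3484 deg

0.3484 deg


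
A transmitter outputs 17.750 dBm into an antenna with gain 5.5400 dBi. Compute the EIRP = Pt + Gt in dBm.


EIRP = Pt + Gt = 17.750 + 5.5400 = 23.29 dBm

23.29 dBm


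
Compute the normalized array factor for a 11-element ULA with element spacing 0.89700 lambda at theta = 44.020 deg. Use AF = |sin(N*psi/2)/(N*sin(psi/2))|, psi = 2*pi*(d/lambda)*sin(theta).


psi = 2*pi*0.89700*sin(44.020 deg) = 3.916521 rad
AF = |sin(11*3.916521/2) / (11*sin(3.916521/2))| = 0.04273

0.04273


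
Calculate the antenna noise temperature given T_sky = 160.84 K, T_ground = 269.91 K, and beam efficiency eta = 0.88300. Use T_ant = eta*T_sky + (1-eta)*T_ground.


T_ant = 0.88300 * 160.84 + (1 - 0.88300) * 269.91 = 173.6 K

173.6 K


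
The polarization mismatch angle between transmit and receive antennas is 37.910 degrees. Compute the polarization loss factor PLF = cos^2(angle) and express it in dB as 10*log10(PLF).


PLF_linear = cos^2(37.910 deg) = 0.6224845
PLF_dB = 10 * log10(0.6224845) = -2.059 dB

-2.059 dB


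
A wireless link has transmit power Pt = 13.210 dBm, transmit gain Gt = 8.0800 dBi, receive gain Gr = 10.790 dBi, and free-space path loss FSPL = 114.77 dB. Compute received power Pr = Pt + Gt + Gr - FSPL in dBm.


Pr = 13.210 + 8.0800 + 10.790 - 114.77 = -82.69 dBm

-82.69 dBm


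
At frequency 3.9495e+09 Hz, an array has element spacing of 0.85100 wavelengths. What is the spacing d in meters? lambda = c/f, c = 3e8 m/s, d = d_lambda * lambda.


lambda = c / f = 3.0000e+08 / 3.9495e+09 = 0.07595898 m
d = 0.85100 * 0.07595898 = 0.06464 m

0.06464 m


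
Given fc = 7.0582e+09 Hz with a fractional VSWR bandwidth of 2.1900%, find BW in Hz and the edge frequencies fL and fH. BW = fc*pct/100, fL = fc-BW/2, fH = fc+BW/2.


BW = 7.0582e+09 * 2.1900/100 = 1.545746e+08 Hz
fL = 7.0582e+09 - 1.545746e+08/2 = 6.981e+09 Hz
fH = 7.0582e+09 + 1.545746e+08/2 = 7.135e+09 Hz

BW=1.546e+08 Hz, fL=6.981e+09 Hz, fH=7.135e+09 Hz


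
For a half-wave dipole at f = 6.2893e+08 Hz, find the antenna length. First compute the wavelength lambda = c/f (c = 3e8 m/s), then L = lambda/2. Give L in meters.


lambda = c / f = 3.0000e+08 / 6.2893e+08 = 0.4770006 m
L = lambda / 2 = 0.4770006 / 2 = 0.2385 m

0.2385 m


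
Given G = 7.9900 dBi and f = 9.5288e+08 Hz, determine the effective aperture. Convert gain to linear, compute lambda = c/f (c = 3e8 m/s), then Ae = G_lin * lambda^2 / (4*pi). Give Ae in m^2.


lambda = c / f = 3.0000e+08 / 9.5288e+08 = 0.3148350 m
G_linear = 10^(7.9900/10) = 6.295062
Ae = G_linear * lambda^2 / (4*pi) = 6.295062 * 0.3148350^2 / (4*pi) = 0.04965 m^2

0.04965 m^2


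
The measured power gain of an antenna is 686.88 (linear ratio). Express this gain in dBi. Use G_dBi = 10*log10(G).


G_dBi = 10 * log10(686.88) = 28.37 dBi

28.37 dBi


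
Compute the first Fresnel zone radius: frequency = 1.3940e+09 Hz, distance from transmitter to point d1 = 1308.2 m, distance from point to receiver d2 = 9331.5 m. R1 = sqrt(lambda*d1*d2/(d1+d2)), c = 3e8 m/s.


lambda = c / f = 3.0000e+08 / 1.3940e+09 = 0.2152080 m
R1 = sqrt(0.2152080 * 1308.2 * 9331.5 / (1308.2 + 9331.5)) = 15.71 m

15.71 m


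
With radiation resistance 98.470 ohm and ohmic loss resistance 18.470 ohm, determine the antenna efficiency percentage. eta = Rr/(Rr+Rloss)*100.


eta = 98.470 / (98.470 + 18.470) * 100 = 84.21%

84.21%


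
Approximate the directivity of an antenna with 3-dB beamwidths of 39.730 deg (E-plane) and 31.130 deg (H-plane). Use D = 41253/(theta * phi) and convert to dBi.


D_linear = 41253 / (39.730 * 31.130) = 33.35476
D_dBi = 10 * log10(33.35476) = 15.23 dBi

15.23 dBi


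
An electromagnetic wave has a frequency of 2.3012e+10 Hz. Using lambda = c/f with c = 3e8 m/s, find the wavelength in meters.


lambda = c / f = 3.0000e+08 / 2.3012e+10 = 0.01304 m

0.01304 m


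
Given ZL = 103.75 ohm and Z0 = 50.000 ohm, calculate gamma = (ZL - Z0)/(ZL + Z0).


gamma = (103.75 - 50.000) / (103.75 + 50.000) = 0.3496

0.3496


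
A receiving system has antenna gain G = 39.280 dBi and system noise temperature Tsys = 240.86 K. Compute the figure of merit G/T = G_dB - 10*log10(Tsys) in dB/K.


G/T = 39.280 - 10*log10(240.86) = 39.280 - 23.81765 = 15.46 dB/K

15.46 dB/K


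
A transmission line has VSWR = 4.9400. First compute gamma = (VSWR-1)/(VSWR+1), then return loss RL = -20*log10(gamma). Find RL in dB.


gamma = (4.9400 - 1) / (4.9400 + 1) = 0.6632997
RL = -20 * log10(0.6632997) = 3.566 dB

3.566 dB


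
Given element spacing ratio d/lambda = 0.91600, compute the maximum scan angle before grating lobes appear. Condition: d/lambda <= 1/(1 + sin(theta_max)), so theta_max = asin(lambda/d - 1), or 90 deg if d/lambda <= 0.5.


lambda/d - 1 = 1/0.91600 - 1 = 0.09170306
theta_max = asin(0.09170306) = 5.262 deg

5.262 deg


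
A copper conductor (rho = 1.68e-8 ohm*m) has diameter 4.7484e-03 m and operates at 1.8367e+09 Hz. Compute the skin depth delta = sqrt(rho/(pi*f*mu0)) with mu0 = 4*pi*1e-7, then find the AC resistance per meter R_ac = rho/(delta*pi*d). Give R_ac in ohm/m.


delta = sqrt(1.68e-8 / (pi * 1.8367e+09 * 4*pi*1e-7)) = 1.522144e-06 m
R_ac = 1.68e-8 / (1.522144e-06 * pi * 4.7484e-03) = 0.7399 ohm/m

0.7399 ohm/m


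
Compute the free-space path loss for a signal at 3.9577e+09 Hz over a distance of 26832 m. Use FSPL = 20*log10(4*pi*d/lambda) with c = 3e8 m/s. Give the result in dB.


lambda = c / f = 3.0000e+08 / 3.9577e+09 = 0.07580160 m
FSPL = 20 * log10(4*pi*26832/0.07580160) = 133.0 dB

133.0 dB


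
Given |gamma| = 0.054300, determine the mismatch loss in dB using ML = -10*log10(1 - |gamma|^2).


ML = -10 * log10(1 - 0.054300^2) = -10 * log10(0.99705151) = 0.01282 dB

0.01282 dB


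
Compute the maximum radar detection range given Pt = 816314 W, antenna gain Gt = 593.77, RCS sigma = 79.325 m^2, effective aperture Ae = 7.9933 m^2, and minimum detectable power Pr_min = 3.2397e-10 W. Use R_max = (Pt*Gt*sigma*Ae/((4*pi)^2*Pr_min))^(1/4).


R^4 = 816314*593.77*79.325*7.9933 / ((4*pi)^2 * 3.2397e-10) = 6.007409e+18
R_max = 6.007409e+18^0.25 = 49508 m

49508 m


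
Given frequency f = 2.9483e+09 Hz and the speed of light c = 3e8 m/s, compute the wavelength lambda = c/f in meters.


lambda = c / f = 3.0000e+08 / 2.9483e+09 = 0.1018 m

0.1018 m


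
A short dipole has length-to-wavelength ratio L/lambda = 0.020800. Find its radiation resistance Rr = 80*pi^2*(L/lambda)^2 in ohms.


Rr = 80 * pi^2 * (0.020800)^2 = 80 * 9.869604 * 4.326400e-04 = 0.3416 ohm

0.3416 ohm


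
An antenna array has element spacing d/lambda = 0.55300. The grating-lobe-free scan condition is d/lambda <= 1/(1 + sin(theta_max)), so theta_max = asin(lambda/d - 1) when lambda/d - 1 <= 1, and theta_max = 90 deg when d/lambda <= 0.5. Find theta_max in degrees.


lambda/d - 1 = 1/0.55300 - 1 = 0.8083183
theta_max = asin(0.8083183) = 53.93 deg

53.93 deg


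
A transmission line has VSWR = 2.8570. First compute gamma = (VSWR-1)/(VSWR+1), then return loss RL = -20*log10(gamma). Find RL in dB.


gamma = (2.8570 - 1) / (2.8570 + 1) = 0.4814623
RL = -20 * log10(0.4814623) = 6.349 dB

6.349 dB


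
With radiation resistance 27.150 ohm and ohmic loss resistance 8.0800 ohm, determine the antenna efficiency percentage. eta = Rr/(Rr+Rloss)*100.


eta = 27.150 / (27.150 + 8.0800) * 100 = 77.07%

77.07%


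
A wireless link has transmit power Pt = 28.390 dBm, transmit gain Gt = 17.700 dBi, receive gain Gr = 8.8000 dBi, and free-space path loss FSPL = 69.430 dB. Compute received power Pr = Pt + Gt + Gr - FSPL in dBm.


Pr = 28.390 + 17.700 + 8.8000 - 69.430 = -14.54 dBm

-14.54 dBm


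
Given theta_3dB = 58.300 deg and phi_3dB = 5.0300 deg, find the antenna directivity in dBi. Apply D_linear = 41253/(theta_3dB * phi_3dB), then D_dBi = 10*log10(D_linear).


D_linear = 41253 / (58.300 * 5.0300) = 140.6757
D_dBi = 10 * log10(140.6757) = 21.48 dBi

21.48 dBi


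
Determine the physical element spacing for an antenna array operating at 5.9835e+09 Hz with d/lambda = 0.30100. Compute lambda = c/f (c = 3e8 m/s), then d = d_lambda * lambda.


lambda = c / f = 3.0000e+08 / 5.9835e+09 = 0.05013788 m
d = 0.30100 * 0.05013788 = 0.01509 m

0.01509 m


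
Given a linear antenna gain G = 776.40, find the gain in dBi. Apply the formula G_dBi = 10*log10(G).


G_dBi = 10 * log10(776.40) = 28.90 dBi

28.90 dBi


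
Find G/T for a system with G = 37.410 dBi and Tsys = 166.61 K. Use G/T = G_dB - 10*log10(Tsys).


G/T = 37.410 - 10*log10(166.61) = 37.410 - 22.21701 = 15.19 dB/K

15.19 dB/K


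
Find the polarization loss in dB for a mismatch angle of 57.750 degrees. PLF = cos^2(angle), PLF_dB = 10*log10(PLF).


PLF_linear = cos^2(57.750 deg) = 0.2847445
PLF_dB = 10 * log10(0.2847445) = -5.455 dB

-5.455 dB


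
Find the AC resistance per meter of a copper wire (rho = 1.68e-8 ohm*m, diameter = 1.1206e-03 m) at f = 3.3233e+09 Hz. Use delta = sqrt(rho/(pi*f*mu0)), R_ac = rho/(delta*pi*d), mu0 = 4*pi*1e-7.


delta = sqrt(1.68e-8 / (pi * 3.3233e+09 * 4*pi*1e-7)) = 1.131592e-06 m
R_ac = 1.68e-8 / (1.131592e-06 * pi * 1.1206e-03) = 4.217 ohm/m

4.217 ohm/m


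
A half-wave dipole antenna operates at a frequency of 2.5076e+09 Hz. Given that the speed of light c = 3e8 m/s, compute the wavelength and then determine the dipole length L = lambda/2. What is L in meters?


lambda = c / f = 3.0000e+08 / 2.5076e+09 = 0.1196363 m
L = lambda / 2 = 0.1196363 / 2 = 0.05982 m

0.05982 m


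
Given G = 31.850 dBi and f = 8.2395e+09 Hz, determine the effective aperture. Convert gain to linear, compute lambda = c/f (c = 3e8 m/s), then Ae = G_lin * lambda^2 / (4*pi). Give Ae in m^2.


lambda = c / f = 3.0000e+08 / 8.2395e+09 = 0.03640998 m
G_linear = 10^(31.850/10) = 1531.087
Ae = G_linear * lambda^2 / (4*pi) = 1531.087 * 0.03640998^2 / (4*pi) = 0.1615 m^2

0.1615 m^2


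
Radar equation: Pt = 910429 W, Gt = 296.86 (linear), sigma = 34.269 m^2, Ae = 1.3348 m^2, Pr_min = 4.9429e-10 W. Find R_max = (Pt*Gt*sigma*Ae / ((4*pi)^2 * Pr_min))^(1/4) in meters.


R^4 = 910429*296.86*34.269*1.3348 / ((4*pi)^2 * 4.9429e-10) = 1.583849e+17
R_max = 1.583849e+17^0.25 = 19949 m

19949 m


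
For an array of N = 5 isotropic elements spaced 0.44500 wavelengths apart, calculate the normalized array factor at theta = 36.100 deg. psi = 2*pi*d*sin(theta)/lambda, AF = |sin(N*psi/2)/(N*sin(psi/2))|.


psi = 2*pi*0.44500*sin(36.100 deg) = 1.647403 rad
AF = |sin(5*1.647403/2) / (5*sin(1.647403/2))| = 0.2259

0.2259


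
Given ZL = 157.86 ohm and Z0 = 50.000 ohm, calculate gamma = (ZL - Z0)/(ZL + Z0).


gamma = (157.86 - 50.000) / (157.86 + 50.000) = 0.5189

0.5189


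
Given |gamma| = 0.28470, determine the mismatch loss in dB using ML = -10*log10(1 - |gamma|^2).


ML = -10 * log10(1 - 0.28470^2) = -10 * log10(0.91894591) = 0.3671 dB

0.3671 dB


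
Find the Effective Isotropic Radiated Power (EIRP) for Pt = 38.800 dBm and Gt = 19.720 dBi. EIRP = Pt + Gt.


EIRP = Pt + Gt = 38.800 + 19.720 = 58.52 dBm

58.52 dBm
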